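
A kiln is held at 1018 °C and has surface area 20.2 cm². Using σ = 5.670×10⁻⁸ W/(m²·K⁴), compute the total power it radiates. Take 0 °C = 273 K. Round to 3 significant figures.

P ≈ 318 W

T = 1018 °C + 273 = 1291 K.
Area A = 20.2 cm² = 2.02×10⁻³ m².
P = σAT⁴ = 5.670×10⁻⁸ × 2.02×10⁻³ × (1291)⁴ = 318 W.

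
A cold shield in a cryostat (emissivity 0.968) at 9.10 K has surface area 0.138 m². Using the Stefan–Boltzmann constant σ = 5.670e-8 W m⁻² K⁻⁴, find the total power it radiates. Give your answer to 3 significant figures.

P ≈ 5.19×10⁻⁵ W

Area A = 0.138 m².
P = εσAT⁴ = 0.968 × 5.670×10⁻⁸ × 0.138 × (9.10)⁴ = 5.19×10⁻⁵ W.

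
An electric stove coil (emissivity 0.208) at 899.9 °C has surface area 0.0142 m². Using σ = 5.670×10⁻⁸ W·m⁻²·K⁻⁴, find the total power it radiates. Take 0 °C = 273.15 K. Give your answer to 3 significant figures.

T = 899.9 °C + 273.15 = 1173.05 K.
Area A = 0.0142 m².
P = εσAT⁴ = 0.208 × 5.670×10⁻⁸ × 0.0142 × (1173.05)⁴ = 317 W.

P ≈ 317 W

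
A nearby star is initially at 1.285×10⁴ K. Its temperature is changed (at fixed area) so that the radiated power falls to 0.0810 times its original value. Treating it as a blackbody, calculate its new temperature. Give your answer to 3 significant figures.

T₂ ≈ 6.86×10³ K

P ∝ T⁴, so T₂/T₁ = (P₂/P₁)^(1/4) = (0.0810)^(1/4) = 0.533484.
T₂ = 1.285×10⁴ × 0.533484 = 6.86×10³ K.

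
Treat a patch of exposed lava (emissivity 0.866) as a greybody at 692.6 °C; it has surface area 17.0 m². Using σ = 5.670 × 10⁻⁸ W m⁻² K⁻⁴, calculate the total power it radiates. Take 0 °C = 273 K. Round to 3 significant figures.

T = 692.6 °C + 273 = 965.6 K.
Area A = 17.0 m².
P = εσAT⁴ = 0.866 × 5.670×10⁻⁸ × 17.0 × (965.6)⁴ = 7.26×10⁵ W.

P ≈ 7.26×10⁵ W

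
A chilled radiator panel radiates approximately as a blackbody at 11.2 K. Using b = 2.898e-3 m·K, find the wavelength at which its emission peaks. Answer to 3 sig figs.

λ_max ≈ 259 μm

Wien's displacement law: λ_max = b/T = (2.898×10⁻³ m·K)/(11.2 K) = 2.588×10⁻⁴ m.
That is 259 μm, in the infrared range.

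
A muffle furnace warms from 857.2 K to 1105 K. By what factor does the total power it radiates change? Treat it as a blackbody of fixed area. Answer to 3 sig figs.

P₂/P₁ ≈ 2.76

P ∝ T⁴, so P₂/P₁ = (T₂/T₁)⁴ = (1105/857.2)⁴ = (1.28908)⁴ = 2.76.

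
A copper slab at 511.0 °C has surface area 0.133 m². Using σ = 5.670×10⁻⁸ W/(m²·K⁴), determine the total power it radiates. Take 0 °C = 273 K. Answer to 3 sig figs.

T = 511.0 °C + 273 = 784.0 K.
Area A = 0.133 m².
P = σAT⁴ = 5.670×10⁻⁸ × 0.133 × (784.0)⁴ = 2.85×10³ W.

P ≈ 2.85×10³ W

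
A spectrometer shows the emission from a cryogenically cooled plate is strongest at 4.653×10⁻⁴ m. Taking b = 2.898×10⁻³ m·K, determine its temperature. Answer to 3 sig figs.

Wien's law gives T = b/λ_max = (2.898×10⁻³ m·K)/(4.653×10⁻⁴ m) = 6.23 K.

T ≈ 6.23 K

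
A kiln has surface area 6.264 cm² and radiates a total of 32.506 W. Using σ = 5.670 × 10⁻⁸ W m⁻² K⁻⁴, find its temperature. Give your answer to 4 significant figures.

Area A = 6.264 cm² = 6.264×10⁻⁴ m².
P = σAT⁴ ⇒ T = (P/(σA))^(1/4) = (32.506/(5.670×10⁻⁸×6.264×10⁻⁴))^(1/4) = 978.1 K.

T ≈ 978.1 K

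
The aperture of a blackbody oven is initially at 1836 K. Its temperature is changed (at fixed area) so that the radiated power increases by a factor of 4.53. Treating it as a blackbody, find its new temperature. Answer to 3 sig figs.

T₂ ≈ 2.68×10³ K

P ∝ T⁴, so T₂/T₁ = (P₂/P₁)^(1/4) = (4.53)^(1/4) = 1.45890.
T₂ = 1836 × 1.45890 = 2.68×10³ K.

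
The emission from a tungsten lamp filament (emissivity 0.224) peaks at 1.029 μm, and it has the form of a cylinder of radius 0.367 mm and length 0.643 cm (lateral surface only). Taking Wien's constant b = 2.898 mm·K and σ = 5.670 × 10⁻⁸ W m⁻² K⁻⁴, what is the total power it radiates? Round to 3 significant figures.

Wien's law: T = b/λ_max = 2.898×10⁻³/1.029×10⁻⁶ = 2816.33 K.
Lateral area A = 2πrL = 2π×3.67×10⁻⁴×6.43×10⁻³ = 1.48271×10⁻⁵ m².
Then P = εσAT⁴ = 0.224×5.670×10⁻⁸×1.48271×10⁻⁵×(2816.33)⁴ = 11.8 W.

P ≈ 11.8 W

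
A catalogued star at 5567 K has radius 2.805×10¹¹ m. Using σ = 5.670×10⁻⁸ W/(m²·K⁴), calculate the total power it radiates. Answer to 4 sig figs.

P ≈ 5.384×10³¹ W

Surface area A = 4πR² = 4π(2.805×10¹¹ m)² = 9.88725×10²³ m².
P = σAT⁴ = 5.670×10⁻⁸ × 9.88725×10²³ × (5567)⁴ = 5.384×10³¹ W.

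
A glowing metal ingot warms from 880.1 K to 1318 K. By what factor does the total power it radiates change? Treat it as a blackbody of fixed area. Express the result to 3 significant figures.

P₂/P₁ ≈ 5.03

P ∝ T⁴, so P₂/P₁ = (T₂/T₁)⁴ = (1318/880.1)⁴ = (1.49756)⁴ = 5.03.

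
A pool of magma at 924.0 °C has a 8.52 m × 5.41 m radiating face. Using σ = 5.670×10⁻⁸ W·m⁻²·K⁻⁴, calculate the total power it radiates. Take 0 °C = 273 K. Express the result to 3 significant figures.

P ≈ 5.37×10⁶ W

T = 924.0 °C + 273 = 1197.0 K.
Area A = 8.52 × 5.41 = 46.0932 m².
P = σAT⁴ = 5.670×10⁻⁸ × 46.0932 × (1197.0)⁴ = 5.37×10⁶ W.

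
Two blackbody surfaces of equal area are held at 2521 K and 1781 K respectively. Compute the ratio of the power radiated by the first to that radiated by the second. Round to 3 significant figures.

With equal areas, P₁/P₂ = (T₁/T₂)⁴ = (2521/1781)⁴ = 4.01.

P₁/P₂ ≈ 4.01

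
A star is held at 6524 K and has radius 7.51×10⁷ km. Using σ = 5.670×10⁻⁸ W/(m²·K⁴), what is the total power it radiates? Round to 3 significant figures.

Surface area A = 4πR² = 4π(7.51×10¹⁰ m)² = 7.08745×10²² m².
P = σAT⁴ = 5.670×10⁻⁸ × 7.08745×10²² × (6524)⁴ = 7.28×10³⁰ W.

P ≈ 7.28×10³⁰ W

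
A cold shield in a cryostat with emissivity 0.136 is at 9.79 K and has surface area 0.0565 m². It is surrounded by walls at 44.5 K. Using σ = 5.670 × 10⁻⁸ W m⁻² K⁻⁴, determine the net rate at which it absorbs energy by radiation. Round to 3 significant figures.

Net gain ≈ 1.70×10⁻³ W

Area A = 0.0565 m².
Net radiated power P_net = εσA(T⁴ − T₀⁴) = 0.136×5.670×10⁻⁸×0.0565×(9.79⁴ − 44.5⁴).
T⁴ − T₀⁴ = 9186.09 − 3.92139×10⁶ = -3.91220×10⁶ K⁴, so P_net = -1.70×10⁻³ W — negative, meaning a net gain of 1.70×10⁻³ W.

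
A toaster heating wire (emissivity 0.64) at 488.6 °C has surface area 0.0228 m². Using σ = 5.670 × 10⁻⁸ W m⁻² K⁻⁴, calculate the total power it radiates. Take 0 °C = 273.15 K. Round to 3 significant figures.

P ≈ 279 W

T = 488.6 °C + 273.15 = 761.75 K.
Area A = 0.0228 m².
P = εσAT⁴ = 0.64 × 5.670×10⁻⁸ × 0.0228 × (761.75)⁴ = 279 W.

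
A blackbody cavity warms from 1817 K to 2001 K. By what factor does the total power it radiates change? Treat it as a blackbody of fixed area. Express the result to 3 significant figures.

P₂/P₁ ≈ 1.47

P ∝ T⁴, so P₂/P₁ = (T₂/T₁)⁴ = (2001/1817)⁴ = (1.10127)⁴ = 1.47.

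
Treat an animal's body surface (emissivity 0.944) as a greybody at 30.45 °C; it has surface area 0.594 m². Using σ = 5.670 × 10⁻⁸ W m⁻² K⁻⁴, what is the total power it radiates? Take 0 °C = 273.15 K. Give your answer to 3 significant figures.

P ≈ 270 W

T = 30.45 °C + 273.15 = 303.60 K.
Area A = 0.594 m².
P = εσAT⁴ = 0.944 × 5.670×10⁻⁸ × 0.594 × (303.60)⁴ = 270 W.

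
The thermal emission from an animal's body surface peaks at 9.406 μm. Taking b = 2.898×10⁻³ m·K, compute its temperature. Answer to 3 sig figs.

Wien's law gives T = b/λ_max = (2.898×10⁻³ m·K)/(9.406×10⁻⁶ m) = 308 K.

T ≈ 308 K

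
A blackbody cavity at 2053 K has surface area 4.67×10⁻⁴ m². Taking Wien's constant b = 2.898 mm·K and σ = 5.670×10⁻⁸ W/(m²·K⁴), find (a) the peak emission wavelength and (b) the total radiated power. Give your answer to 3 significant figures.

(a) λ_max = b/T = 2.898×10⁻³/2053 = 1.412×10⁻⁶ m = 1.41 μm.
Area A = 4.67×10⁻⁴ m².
(b) P = σAT⁴ = 5.670×10⁻⁸×4.67×10⁻⁴×(2053)⁴ = 470 W.

λ_max ≈ 1.41 μm; P ≈ 470 W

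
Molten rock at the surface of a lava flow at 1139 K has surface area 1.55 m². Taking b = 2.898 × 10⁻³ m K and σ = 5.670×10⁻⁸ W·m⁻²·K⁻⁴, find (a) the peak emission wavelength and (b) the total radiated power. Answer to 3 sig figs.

λ_max ≈ 2.54×10³ nm; P ≈ 1.48×10⁵ W

(a) λ_max = b/T = 2.898×10⁻³/1139 = 2.544×10⁻⁶ m = 2.54×10³ nm.
Area A = 1.55 m².
(b) P = σAT⁴ = 5.670×10⁻⁸×1.55×(1139)⁴ = 1.48×10⁵ W.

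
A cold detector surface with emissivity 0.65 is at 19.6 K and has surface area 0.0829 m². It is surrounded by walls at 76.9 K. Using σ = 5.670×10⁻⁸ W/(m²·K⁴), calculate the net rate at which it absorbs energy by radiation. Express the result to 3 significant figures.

Net gain ≈ 0.106 W

Area A = 0.0829 m².
Net radiated power P_net = εσA(T⁴ − T₀⁴) = 0.65×5.670×10⁻⁸×0.0829×(19.6⁴ − 76.9⁴).
T⁴ − T₀⁴ = 1.47579×10⁵ − 3.49708×10⁷ = -3.48232×10⁷ K⁴, so P_net = -0.106 W — negative, meaning a net gain of 0.106 W.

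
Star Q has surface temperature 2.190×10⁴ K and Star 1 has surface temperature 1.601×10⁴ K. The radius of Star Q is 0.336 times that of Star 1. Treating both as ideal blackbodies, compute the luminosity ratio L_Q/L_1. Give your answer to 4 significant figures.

L ∝ R²T⁴, so L_Q/L_1 = (R_Q/R_1)²(T_Q/T_1)⁴ = (0.336)² × (2.190×10⁴/1.601×10⁴)⁴ = 0.112896 × 3.50115 = 0.3953.

L_Q/L_1 ≈ 0.3953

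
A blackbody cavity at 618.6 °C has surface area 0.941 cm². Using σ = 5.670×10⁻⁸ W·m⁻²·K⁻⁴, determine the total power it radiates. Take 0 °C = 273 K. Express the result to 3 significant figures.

P ≈ 3.37 W

T = 618.6 °C + 273 = 891.6 K.
Area A = 0.941 cm² = 9.41×10⁻⁵ m².
P = σAT⁴ = 5.670×10⁻⁸ × 9.41×10⁻⁵ × (891.6)⁴ = 3.37 W.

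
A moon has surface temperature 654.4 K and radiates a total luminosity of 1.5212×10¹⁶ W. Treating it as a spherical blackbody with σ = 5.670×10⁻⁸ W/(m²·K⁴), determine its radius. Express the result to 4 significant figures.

R ≈ 3.412×10⁵ m

L = 4πR²σT⁴ ⇒ R = √(L/(4πσT⁴)).
σT⁴ = 10398.2 W/m², so R = √(1.5212×10¹⁶/(4π×10398.2)) = 3.412×10⁵ m.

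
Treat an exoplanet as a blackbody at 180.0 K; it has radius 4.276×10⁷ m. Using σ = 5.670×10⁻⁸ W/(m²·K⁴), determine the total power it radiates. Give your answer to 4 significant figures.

P ≈ 1.368×10¹⁸ W

Surface area A = 4πR² = 4π(4.276×10⁷ m)² = 2.29766×10¹⁶ m².
P = σAT⁴ = 5.670×10⁻⁸ × 2.29766×10¹⁶ × (180.0)⁴ = 1.368×10¹⁸ W.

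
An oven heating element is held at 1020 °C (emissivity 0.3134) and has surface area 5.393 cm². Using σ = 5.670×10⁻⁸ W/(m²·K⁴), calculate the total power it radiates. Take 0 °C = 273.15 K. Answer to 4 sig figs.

P ≈ 26.80 W

T = 1020 °C + 273.15 = 1293.15 K.
Area A = 5.393 cm² = 5.393×10⁻⁴ m².
P = εσAT⁴ = 0.3134 × 5.670×10⁻⁸ × 5.393×10⁻⁴ × (1293.15)⁴ = 26.80 W.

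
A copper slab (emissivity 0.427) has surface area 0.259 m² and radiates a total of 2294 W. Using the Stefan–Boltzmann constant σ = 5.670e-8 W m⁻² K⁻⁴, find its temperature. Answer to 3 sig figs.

T ≈ 778 K

Area A = 0.259 m².
P = εσAT⁴ ⇒ T = (P/(εσA))^(1/4) = (2294/(0.427×5.670×10⁻⁸×0.259))^(1/4) = 778 K.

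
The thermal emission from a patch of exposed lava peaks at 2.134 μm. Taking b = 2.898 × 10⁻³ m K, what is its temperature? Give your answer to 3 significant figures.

T ≈ 1.36×10³ K

Wien's law gives T = b/λ_max = (2.898×10⁻³ m·K)/(2.134×10⁻⁶ m) = 1.36×10³ K.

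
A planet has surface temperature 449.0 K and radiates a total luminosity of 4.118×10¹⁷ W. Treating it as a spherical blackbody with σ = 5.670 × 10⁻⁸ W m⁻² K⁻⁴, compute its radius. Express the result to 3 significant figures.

L = 4πR²σT⁴ ⇒ R = √(L/(4πσT⁴)).
σT⁴ = 2304.46 W/m², so R = √(4.118×10¹⁷/(4π×2304.46)) = 3.77×10⁶ m.

R ≈ 3.77×10⁶ m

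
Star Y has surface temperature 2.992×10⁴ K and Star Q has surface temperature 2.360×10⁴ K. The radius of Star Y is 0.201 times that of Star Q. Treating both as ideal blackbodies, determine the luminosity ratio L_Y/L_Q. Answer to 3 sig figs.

L ∝ R²T⁴, so L_Y/L_Q = (R_Y/R_Q)²(T_Y/T_Q)⁴ = (0.201)² × (2.992×10⁴/2.360×10⁴)⁴ = 0.040401 × 2.58344 = 0.104.

L_Y/L_Q ≈ 0.104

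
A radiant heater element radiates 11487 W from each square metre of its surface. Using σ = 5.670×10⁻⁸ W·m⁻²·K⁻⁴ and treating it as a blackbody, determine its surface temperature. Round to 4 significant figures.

I = σT⁴, so T = (I/σ)^(1/4) = (11487/(5.670×10⁻⁸))^(1/4) = 670.9 K.

T ≈ 670.9 K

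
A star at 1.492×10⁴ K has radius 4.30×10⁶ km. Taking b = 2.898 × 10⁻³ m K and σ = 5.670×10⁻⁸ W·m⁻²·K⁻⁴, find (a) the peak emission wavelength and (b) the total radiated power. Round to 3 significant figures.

(a) λ_max = b/T = 2.898×10⁻³/1.492×10⁴ = 1.942×10⁻⁷ m = 194 nm.
Surface area A = 4πR² = 4π(4.30×10⁹ m)² = 2.32352×10²⁰ m².
(b) P = σAT⁴ = 5.670×10⁻⁸×2.32352×10²⁰×(1.492×10⁴)⁴ = 6.53×10²⁹ W.

λ_max ≈ 194 nm; P ≈ 6.53×10²⁹ W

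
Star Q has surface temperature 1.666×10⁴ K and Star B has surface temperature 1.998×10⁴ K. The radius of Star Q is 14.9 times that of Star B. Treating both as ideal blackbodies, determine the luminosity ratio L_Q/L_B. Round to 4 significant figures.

L ∝ R²T⁴, so L_Q/L_B = (R_Q/R_B)²(T_Q/T_B)⁴ = (14.9)² × (1.666×10⁴/1.998×10⁴)⁴ = 222.01 × 0.483413 = 107.3.

L_Q/L_B ≈ 107.3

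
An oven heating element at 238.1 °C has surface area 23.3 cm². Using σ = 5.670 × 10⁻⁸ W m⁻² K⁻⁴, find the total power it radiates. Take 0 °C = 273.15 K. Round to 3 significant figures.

T = 238.1 °C + 273.15 = 511.25 K.
Area A = 23.3 cm² = 2.33×10⁻³ m².
P = σAT⁴ = 5.670×10⁻⁸ × 2.33×10⁻³ × (511.25)⁴ = 9.03 W.

P ≈ 9.03 W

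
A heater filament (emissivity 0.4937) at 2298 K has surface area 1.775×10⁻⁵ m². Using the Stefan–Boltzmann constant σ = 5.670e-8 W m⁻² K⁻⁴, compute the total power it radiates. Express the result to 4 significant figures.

P ≈ 13.86 W

Area A = 1.775×10⁻⁵ m².
P = εσAT⁴ = 0.4937 × 5.670×10⁻⁸ × 1.775×10⁻⁵ × (2298)⁴ = 13.86 W.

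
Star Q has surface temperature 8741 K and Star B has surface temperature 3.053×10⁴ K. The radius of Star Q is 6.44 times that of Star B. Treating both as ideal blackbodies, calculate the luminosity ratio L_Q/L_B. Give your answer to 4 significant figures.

L ∝ R²T⁴, so L_Q/L_B = (R_Q/R_B)²(T_Q/T_B)⁴ = (6.44)² × (8741/3.053×10⁴)⁴ = 41.4736 × 6.71950×10⁻³ = 0.2787.

L_Q/L_B ≈ 0.2787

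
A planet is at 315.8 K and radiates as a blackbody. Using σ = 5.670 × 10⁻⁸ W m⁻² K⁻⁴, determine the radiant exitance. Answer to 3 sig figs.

I ≈ 564 W/m²

Stefan–Boltzmann: I = σT⁴ = 5.670×10⁻⁸ × (315.8)⁴ = 564 W/m².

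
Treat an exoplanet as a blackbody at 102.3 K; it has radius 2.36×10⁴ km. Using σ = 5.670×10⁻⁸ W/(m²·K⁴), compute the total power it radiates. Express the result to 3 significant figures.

P ≈ 4.35×10¹⁶ W

Surface area A = 4πR² = 4π(2.36×10⁷ m)² = 6.99897×10¹⁵ m².
P = σAT⁴ = 5.670×10⁻⁸ × 6.99897×10¹⁵ × (102.3)⁴ = 4.35×10¹⁶ W.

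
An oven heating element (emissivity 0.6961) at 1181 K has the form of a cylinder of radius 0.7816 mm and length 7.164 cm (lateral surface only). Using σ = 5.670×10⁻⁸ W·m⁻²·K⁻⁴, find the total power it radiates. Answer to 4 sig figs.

P ≈ 27.01 W

Lateral area A = 2πrL = 2π×7.816×10⁻⁴×0.07164 = 3.51820×10⁻⁴ m².
P = εσAT⁴ = 0.6961 × 5.670×10⁻⁸ × 3.51820×10⁻⁴ × (1181)⁴ = 27.01 W.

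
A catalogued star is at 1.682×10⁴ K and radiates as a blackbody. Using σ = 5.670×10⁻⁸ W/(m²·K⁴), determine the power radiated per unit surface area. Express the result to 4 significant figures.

I ≈ 4.538×10⁹ W/m²

Stefan–Boltzmann: I = σT⁴ = 5.670×10⁻⁸ × (1.682×10⁴)⁴ = 4.538×10⁹ W/m².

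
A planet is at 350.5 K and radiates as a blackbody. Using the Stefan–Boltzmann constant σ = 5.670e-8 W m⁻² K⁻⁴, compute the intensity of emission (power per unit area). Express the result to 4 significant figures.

I ≈ 855.7 W/m²

Stefan–Boltzmann: I = σT⁴ = 5.670×10⁻⁸ × (350.5)⁴ = 855.7 W/m².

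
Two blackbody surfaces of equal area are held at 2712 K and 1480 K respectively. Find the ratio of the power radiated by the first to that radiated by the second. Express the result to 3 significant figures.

With equal areas, P₁/P₂ = (T₁/T₂)⁴ = (2712/1480)⁴ = 11.3.

P₁/P₂ ≈ 11.3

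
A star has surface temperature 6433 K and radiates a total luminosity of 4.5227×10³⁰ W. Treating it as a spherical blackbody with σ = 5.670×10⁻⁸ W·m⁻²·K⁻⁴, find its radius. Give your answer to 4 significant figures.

L = 4πR²σT⁴ ⇒ R = √(L/(4πσT⁴)).
σT⁴ = 9.71040×10⁷ W/m², so R = √(4.5227×10³⁰/(4π×9.71040×10⁷)) = 6.088×10¹⁰ m.

R ≈ 6.088×10¹⁰ m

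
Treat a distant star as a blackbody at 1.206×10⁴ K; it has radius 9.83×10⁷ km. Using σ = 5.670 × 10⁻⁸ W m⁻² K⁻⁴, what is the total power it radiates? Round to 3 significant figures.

P ≈ 1.46×10³² W

Surface area A = 4πR² = 4π(9.83×10¹⁰ m)² = 1.21427×10²³ m².
P = σAT⁴ = 5.670×10⁻⁸ × 1.21427×10²³ × (1.206×10⁴)⁴ = 1.46×10³² W.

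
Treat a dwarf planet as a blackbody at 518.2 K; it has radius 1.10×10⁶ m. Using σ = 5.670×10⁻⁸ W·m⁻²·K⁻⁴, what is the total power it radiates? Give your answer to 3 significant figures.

Surface area A = 4πR² = 4π(1.10×10⁶ m)² = 1.52053×10¹³ m².
P = σAT⁴ = 5.670×10⁻⁸ × 1.52053×10¹³ × (518.2)⁴ = 6.22×10¹⁶ W.

P ≈ 6.22×10¹⁶ W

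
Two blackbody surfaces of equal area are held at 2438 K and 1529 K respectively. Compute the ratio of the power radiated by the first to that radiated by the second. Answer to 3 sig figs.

With equal areas, P₁/P₂ = (T₁/T₂)⁴ = (2438/1529)⁴ = 6.46.

P₁/P₂ ≈ 6.46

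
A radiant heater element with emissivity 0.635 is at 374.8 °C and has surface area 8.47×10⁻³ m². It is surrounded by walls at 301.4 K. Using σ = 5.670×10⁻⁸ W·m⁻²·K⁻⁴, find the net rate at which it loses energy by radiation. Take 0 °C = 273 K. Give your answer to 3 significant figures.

Net loss ≈ 51.2 W

T = 374.8 °C + 273 = 647.8 K.
Area A = 8.47×10⁻³ m².
Net radiated power P_net = εσA(T⁴ − T₀⁴) = 0.635×5.670×10⁻⁸×8.47×10⁻³×(647.8⁴ − 301.4⁴).
T⁴ − T₀⁴ = 1.76102×10¹¹ − 8.25226×10⁹ = 1.67850×10¹¹ K⁴, so P_net = 51.2 W.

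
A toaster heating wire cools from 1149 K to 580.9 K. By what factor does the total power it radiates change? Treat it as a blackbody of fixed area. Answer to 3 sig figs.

P ∝ T⁴, so P₂/P₁ = (T₂/T₁)⁴ = (580.9/1149)⁴ = (0.505570)⁴ = 0.0653.

P₂/P₁ ≈ 0.0653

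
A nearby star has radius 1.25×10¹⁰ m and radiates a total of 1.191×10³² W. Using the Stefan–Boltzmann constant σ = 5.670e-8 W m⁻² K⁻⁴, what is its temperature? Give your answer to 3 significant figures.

T ≈ 3.22×10⁴ K

Surface area A = 4πR² = 4π(1.25×10¹⁰ m)² = 1.96350×10²¹ m².
P = σAT⁴ ⇒ T = (P/(σA))^(1/4) = (1.191×10³²/(5.670×10⁻⁸×1.96350×10²¹))^(1/4) = 3.22×10⁴ K.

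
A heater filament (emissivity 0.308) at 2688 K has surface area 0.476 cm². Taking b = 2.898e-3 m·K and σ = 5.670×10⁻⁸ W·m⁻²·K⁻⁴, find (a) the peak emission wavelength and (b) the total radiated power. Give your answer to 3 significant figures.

λ_max ≈ 1.08 μm; P ≈ 43.4 W

(a) λ_max = b/T = 2.898×10⁻³/2688 = 1.078×10⁻⁶ m = 1.08 μm.
Area A = 0.476 cm² = 4.76×10⁻⁵ m².
(b) P = εσAT⁴ = 0.308×5.670×10⁻⁸×4.76×10⁻⁵×(2688)⁴ = 43.4 W.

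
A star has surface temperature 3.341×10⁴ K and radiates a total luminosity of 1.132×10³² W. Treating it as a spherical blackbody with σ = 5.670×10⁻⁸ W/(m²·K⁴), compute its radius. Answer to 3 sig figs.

R ≈ 1.13×10¹⁰ m

L = 4πR²σT⁴ ⇒ R = √(L/(4πσT⁴)).
σT⁴ = 7.06462×10¹⁰ W/m², so R = √(1.132×10³²/(4π×7.06462×10¹⁰)) = 1.13×10¹⁰ m.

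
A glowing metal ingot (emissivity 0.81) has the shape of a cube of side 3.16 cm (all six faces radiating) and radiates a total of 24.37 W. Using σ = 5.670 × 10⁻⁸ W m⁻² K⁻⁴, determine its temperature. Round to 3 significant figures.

Area A = 6s² = 6×(0.0316 m)² = 5.99136×10⁻³ m².
P = εσAT⁴ ⇒ T = (P/(εσA))^(1/4) = (24.37/(0.81×5.670×10⁻⁸×5.99136×10⁻³))^(1/4) = 546 K.

T ≈ 546 K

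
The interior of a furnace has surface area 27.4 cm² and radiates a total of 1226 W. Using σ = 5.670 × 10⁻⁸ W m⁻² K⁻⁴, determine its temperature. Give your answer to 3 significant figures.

T ≈ 1.68×10³ K

Area A = 27.4 cm² = 2.74×10⁻³ m².
P = σAT⁴ ⇒ T = (P/(σA))^(1/4) = (1226/(5.670×10⁻⁸×2.74×10⁻³))^(1/4) = 1.68×10³ K.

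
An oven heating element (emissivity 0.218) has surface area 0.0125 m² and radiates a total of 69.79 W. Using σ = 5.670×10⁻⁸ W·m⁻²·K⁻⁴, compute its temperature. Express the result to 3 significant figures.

T ≈ 820 K

Area A = 0.0125 m².
P = εσAT⁴ ⇒ T = (P/(εσA))^(1/4) = (69.79/(0.218×5.670×10⁻⁸×0.0125))^(1/4) = 820 K.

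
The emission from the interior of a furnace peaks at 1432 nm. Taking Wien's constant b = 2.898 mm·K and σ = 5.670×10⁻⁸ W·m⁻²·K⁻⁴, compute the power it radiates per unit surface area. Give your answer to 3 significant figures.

Wien's law: T = b/λ_max = 2.898×10⁻³/1.432×10⁻⁶ = 2023.74 K.
Then I = σT⁴ = 5.670×10⁻⁸×(2023.74)⁴ = 9.51×10⁵ W/m².

I ≈ 9.51×10⁵ W/m²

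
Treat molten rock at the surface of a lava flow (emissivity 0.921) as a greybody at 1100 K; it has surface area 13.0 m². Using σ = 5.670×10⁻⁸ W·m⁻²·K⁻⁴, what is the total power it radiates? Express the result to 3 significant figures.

P ≈ 9.94×10⁵ W

Area A = 13.0 m².
P = εσAT⁴ = 0.921 × 5.670×10⁻⁸ × 13.0 × (1100)⁴ = 9.94×10⁵ W.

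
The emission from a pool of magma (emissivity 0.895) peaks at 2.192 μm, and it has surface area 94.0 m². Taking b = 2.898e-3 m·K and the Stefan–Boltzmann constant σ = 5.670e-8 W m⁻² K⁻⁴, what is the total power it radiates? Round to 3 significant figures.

P ≈ 1.46×10⁷ W

Wien's law: T = b/λ_max = 2.898×10⁻³/2.192×10⁻⁶ = 1322.08 K.
Area A = 94.0 m².
Then P = εσAT⁴ = 0.895×5.670×10⁻⁸×94.0×(1322.08)⁴ = 1.46×10⁷ W.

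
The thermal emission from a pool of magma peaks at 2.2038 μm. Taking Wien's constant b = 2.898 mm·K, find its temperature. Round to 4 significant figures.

Wien's law gives T = b/λ_max = (2.898×10⁻³ m·K)/(2.2038×10⁻⁶ m) = 1315 K.

T ≈ 1315 K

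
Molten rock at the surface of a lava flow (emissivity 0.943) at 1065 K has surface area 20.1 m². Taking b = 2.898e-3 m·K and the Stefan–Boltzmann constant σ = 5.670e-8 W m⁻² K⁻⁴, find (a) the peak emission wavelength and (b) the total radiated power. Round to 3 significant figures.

(a) λ_max = b/T = 2.898×10⁻³/1065 = 2.721×10⁻⁶ m = 2.72 μm.
Area A = 20.1 m².
(b) P = εσAT⁴ = 0.943×5.670×10⁻⁸×20.1×(1065)⁴ = 1.38×10⁶ W.

λ_max ≈ 2.72 μm; P ≈ 1.38×10⁶ W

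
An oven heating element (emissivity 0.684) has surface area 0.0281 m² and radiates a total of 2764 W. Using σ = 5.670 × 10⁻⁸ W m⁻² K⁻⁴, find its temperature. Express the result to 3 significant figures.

T ≈ 1.26×10³ K

Area A = 0.0281 m².
P = εσAT⁴ ⇒ T = (P/(εσA))^(1/4) = (2764/(0.684×5.670×10⁻⁸×0.0281))^(1/4) = 1.26×10³ K.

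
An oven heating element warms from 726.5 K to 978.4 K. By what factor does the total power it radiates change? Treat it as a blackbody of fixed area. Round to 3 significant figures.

P₂/P₁ ≈ 3.29

P ∝ T⁴, so P₂/P₁ = (T₂/T₁)⁴ = (978.4/726.5)⁴ = (1.34673)⁴ = 3.29.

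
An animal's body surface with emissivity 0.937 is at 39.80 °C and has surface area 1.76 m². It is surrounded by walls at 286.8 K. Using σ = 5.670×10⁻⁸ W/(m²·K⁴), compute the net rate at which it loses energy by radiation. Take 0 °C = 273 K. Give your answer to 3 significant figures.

T = 39.80 °C + 273 = 312.80 K.
Area A = 1.76 m².
Net radiated power P_net = εσA(T⁴ − T₀⁴) = 0.937×5.670×10⁻⁸×1.76×(312.80⁴ − 286.8⁴).
T⁴ − T₀⁴ = 9.57342×10⁹ − 6.76576×10⁹ = 2.80766×10⁹ K⁴, so P_net = 263 W.

Net loss ≈ 263 W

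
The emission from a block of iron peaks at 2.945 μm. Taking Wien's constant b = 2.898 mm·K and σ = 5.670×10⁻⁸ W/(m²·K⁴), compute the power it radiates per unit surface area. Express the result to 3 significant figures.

Wien's law: T = b/λ_max = 2.898×10⁻³/2.945×10⁻⁶ = 984.041 K.
Then I = σT⁴ = 5.670×10⁻⁸×(984.041)⁴ = 5.32×10⁴ W/m².

I ≈ 5.32×10⁴ W/m²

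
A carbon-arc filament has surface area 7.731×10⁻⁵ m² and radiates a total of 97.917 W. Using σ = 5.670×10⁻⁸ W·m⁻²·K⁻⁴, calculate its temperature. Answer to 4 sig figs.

Area A = 7.731×10⁻⁵ m².
P = σAT⁴ ⇒ T = (P/(σA))^(1/4) = (97.917/(5.670×10⁻⁸×7.731×10⁻⁵))^(1/4) = 2174 K.

T ≈ 2174 K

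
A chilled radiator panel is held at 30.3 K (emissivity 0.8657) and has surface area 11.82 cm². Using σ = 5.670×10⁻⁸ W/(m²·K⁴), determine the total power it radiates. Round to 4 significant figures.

P ≈ 4.890×10⁻⁵ W

Area A = 11.82 cm² = 1.182×10⁻³ m².
P = εσAT⁴ = 0.8657 × 5.670×10⁻⁸ × 1.182×10⁻³ × (30.3)⁴ = 4.890×10⁻⁵ W.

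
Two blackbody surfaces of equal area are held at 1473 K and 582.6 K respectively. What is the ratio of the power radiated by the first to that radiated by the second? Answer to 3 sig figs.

P₁/P₂ ≈ 40.9

With equal areas, P₁/P₂ = (T₁/T₂)⁴ = (1473/582.6)⁴ = 40.9.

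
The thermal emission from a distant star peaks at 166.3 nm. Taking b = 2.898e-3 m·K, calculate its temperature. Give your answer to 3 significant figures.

T ≈ 1.74×10⁴ K

Wien's law gives T = b/λ_max = (2.898×10⁻³ m·K)/(1.663×10⁻⁷ m) = 1.74×10⁴ K.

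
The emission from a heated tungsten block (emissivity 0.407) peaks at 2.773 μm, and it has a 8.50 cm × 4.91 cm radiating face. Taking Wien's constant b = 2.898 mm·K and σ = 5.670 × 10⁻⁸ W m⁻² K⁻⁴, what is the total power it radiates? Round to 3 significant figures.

Wien's law: T = b/λ_max = 2.898×10⁻³/2.773×10⁻⁶ = 1045.08 K.
Area A = 0.0850 × 0.0491 = 4.1735×10⁻³ m².
Then P = εσAT⁴ = 0.407×5.670×10⁻⁸×4.1735×10⁻³×(1045.08)⁴ = 115 W.

P ≈ 115 W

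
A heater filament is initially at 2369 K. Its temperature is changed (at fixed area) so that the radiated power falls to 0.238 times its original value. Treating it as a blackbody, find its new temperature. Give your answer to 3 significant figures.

P ∝ T⁴, so T₂/T₁ = (P₂/P₁)^(1/4) = (0.238)^(1/4) = 0.698464.
T₂ = 2369 × 0.698464 = 1.65×10³ K.

T₂ ≈ 1.65×10³ K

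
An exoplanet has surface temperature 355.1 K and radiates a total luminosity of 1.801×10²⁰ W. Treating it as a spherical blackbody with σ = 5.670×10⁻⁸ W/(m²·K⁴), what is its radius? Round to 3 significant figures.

L = 4πR²σT⁴ ⇒ R = √(L/(4πσT⁴)).
σT⁴ = 901.542 W/m², so R = √(1.801×10²⁰/(4π×901.542)) = 1.26×10⁸ m.

R ≈ 1.26×10⁸ m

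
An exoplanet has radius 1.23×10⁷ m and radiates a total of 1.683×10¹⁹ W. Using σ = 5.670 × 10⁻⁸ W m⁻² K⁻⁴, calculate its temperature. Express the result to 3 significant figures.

T ≈ 629 K

Surface area A = 4πR² = 4π(1.23×10⁷ m)² = 1.90117×10¹⁵ m².
P = σAT⁴ ⇒ T = (P/(σA))^(1/4) = (1.683×10¹⁹/(5.670×10⁻⁸×1.90117×10¹⁵))^(1/4) = 629 K.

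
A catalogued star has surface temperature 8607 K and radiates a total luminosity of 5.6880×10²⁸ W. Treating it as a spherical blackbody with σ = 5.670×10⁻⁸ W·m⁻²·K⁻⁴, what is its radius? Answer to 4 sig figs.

L = 4πR²σT⁴ ⇒ R = √(L/(4πσT⁴)).
σT⁴ = 3.11165×10⁸ W/m², so R = √(5.6880×10²⁸/(4π×3.11165×10⁸)) = 3.814×10⁹ m.

R ≈ 3.814×10⁹ m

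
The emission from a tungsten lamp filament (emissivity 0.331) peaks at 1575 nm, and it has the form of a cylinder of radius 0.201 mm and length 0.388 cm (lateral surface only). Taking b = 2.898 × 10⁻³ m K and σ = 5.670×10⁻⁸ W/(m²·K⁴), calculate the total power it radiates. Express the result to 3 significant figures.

P ≈ 1.05 W

Wien's law: T = b/λ_max = 2.898×10⁻³/1.575×10⁻⁶ = 1840.00 K.
Lateral area A = 2πrL = 2π×2.01×10⁻⁴×3.88×10⁻³ = 4.90013×10⁻⁶ m².
Then P = εσAT⁴ = 0.331×5.670×10⁻⁸×4.90013×10⁻⁶×(1840.00)⁴ = 1.05 W.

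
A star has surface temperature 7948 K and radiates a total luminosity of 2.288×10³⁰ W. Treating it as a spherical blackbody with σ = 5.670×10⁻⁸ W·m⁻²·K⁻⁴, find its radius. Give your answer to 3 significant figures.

L = 4πR²σT⁴ ⇒ R = √(L/(4πσT⁴)).
σT⁴ = 2.26263×10⁸ W/m², so R = √(2.288×10³⁰/(4π×2.26263×10⁸)) = 2.84×10¹⁰ m.

R ≈ 2.84×10¹⁰ m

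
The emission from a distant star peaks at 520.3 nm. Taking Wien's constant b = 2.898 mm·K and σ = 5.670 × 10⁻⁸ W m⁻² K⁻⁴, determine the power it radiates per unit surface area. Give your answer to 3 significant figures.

Wien's law: T = b/λ_max = 2.898×10⁻³/5.203×10⁻⁷ = 5569.86 K.
Then I = σT⁴ = 5.670×10⁻⁸×(5569.86)⁴ = 5.46×10⁷ W/m².

I ≈ 5.46×10⁷ W/m²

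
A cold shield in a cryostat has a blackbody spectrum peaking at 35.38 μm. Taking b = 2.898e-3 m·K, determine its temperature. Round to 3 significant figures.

T ≈ 81.9 K

Wien's law gives T = b/λ_max = (2.898×10⁻³ m·K)/(3.538×10⁻⁵ m) = 81.9 K.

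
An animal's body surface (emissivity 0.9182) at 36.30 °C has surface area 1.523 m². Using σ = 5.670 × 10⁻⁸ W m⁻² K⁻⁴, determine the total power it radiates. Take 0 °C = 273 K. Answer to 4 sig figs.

P ≈ 725.7 W

T = 36.30 °C + 273 = 309.30 K.
Area A = 1.523 m².
P = εσAT⁴ = 0.9182 × 5.670×10⁻⁸ × 1.523 × (309.30)⁴ = 725.7 W.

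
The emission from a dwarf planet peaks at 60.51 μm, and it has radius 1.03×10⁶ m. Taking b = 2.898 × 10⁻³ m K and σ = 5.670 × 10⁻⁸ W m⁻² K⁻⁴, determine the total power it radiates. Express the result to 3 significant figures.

Wien's law: T = b/λ_max = 2.898×10⁻³/6.051×10⁻⁵ = 47.8929 K.
Surface area A = 4πR² = 4π(1.03×10⁶ m)² = 1.33317×10¹³ m².
Then P = σAT⁴ = 5.670×10⁻⁸×1.33317×10¹³×(47.8929)⁴ = 3.98×10¹² W.

P ≈ 3.98×10¹² W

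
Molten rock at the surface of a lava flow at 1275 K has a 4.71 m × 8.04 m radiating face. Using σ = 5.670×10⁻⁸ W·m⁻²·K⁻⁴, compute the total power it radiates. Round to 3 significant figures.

Area A = 4.71 × 8.04 = 37.8684 m².
P = σAT⁴ = 5.670×10⁻⁸ × 37.8684 × (1275)⁴ = 5.67×10⁶ W.

P ≈ 5.67×10⁶ W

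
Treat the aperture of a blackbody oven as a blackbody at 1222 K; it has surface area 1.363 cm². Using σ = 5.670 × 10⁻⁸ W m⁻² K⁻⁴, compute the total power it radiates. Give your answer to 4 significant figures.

Area A = 1.363 cm² = 1.363×10⁻⁴ m².
P = σAT⁴ = 5.670×10⁻⁸ × 1.363×10⁻⁴ × (1222)⁴ = 17.23 W.

P ≈ 17.23 W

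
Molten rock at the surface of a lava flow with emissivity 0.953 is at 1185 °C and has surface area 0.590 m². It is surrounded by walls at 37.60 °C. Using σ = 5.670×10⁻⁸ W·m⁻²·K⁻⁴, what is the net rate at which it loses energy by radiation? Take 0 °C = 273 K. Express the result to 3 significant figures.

T = 1185 °C + 273 = 1458 K.
Surroundings: T = 37.60 °C + 273 = 310.60 K.
Area A = 0.590 m².
Net radiated power P_net = εσA(T⁴ − T₀⁴) = 0.953×5.670×10⁻⁸×0.590×(1458⁴ − 310.60⁴).
T⁴ − T₀⁴ = 4.51887×10¹² − 9.30692×10⁹ = 4.50956×10¹² K⁴, so P_net = 1.44×10⁵ W.

Net loss ≈ 1.44×10⁵ W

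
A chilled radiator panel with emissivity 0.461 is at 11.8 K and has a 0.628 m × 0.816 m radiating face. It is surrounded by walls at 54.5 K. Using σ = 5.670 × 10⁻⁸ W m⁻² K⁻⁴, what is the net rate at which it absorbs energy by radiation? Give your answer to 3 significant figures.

Area A = 0.628 × 0.816 = 0.512448 m².
Net radiated power P_net = εσA(T⁴ − T₀⁴) = 0.461×5.670×10⁻⁸×0.512448×(11.8⁴ − 54.5⁴).
T⁴ − T₀⁴ = 19387.8 − 8.82239×10⁶ = -8.80300×10⁶ K⁴, so P_net = -0.118 W — negative, meaning a net gain of 0.118 W.

Net gain ≈ 0.118 W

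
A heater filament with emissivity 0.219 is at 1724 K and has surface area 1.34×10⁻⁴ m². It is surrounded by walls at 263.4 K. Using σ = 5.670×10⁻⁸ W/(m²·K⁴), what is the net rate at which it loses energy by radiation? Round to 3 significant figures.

Net loss ≈ 14.7 W

Area A = 1.34×10⁻⁴ m².
Net radiated power P_net = εσA(T⁴ − T₀⁴) = 0.219×5.670×10⁻⁸×1.34×10⁻⁴×(1724⁴ − 263.4⁴).
T⁴ − T₀⁴ = 8.83383×10¹² − 4.81352×10⁹ = 8.82902×10¹² K⁴, so P_net = 14.7 W.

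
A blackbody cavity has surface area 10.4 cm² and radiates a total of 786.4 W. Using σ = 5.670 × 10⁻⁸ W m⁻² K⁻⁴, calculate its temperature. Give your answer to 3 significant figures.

T ≈ 1.91×10³ K

Area A = 10.4 cm² = 1.04×10⁻³ m².
P = σAT⁴ ⇒ T = (P/(σA))^(1/4) = (786.4/(5.670×10⁻⁸×1.04×10⁻³))^(1/4) = 1.91×10³ K.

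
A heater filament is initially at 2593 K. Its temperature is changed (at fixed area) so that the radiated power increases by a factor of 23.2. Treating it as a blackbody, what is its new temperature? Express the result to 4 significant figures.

P ∝ T⁴, so T₂/T₁ = (P₂/P₁)^(1/4) = (23.2)^(1/4) = 2.19468.
T₂ = 2593 × 2.19468 = 5691 K.

T₂ ≈ 5691 K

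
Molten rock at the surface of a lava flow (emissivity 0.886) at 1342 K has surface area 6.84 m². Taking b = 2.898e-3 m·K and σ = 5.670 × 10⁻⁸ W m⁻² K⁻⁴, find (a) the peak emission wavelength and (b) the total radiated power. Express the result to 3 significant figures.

λ_max ≈ 2.16 μm; P ≈ 1.11×10⁶ W

(a) λ_max = b/T = 2.898×10⁻³/1342 = 2.159×10⁻⁶ m = 2.16 μm.
Area A = 6.84 m².
(b) P = εσAT⁴ = 0.886×5.670×10⁻⁸×6.84×(1342)⁴ = 1.11×10⁶ W.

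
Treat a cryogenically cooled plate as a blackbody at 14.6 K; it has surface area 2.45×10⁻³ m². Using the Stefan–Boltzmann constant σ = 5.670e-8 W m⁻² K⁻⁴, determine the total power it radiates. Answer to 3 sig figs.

P ≈ 6.31×10⁻⁶ W

Area A = 2.45×10⁻³ m².
P = σAT⁴ = 5.670×10⁻⁸ × 2.45×10⁻³ × (14.6)⁴ = 6.31×10⁻⁶ W.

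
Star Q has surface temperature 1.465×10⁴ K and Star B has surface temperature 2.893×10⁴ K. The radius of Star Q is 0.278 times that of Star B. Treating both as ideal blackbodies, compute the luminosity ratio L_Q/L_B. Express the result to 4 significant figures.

L ∝ R²T⁴, so L_Q/L_B = (R_Q/R_B)²(T_Q/T_B)⁴ = (0.278)² × (1.465×10⁴/2.893×10⁴)⁴ = 0.077284 × 0.0657592 = 5.082×10⁻³.

L_Q/L_B ≈ 5.082×10⁻³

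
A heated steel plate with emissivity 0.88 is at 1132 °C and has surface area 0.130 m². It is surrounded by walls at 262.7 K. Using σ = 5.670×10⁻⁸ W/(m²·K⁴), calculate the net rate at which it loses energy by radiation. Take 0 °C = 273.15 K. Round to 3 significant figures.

T = 1132 °C + 273.15 = 1405.15 K.
Area A = 0.130 m².
Net radiated power P_net = εσA(T⁴ − T₀⁴) = 0.88×5.670×10⁻⁸×0.130×(1405.15⁴ − 262.7⁴).
T⁴ − T₀⁴ = 3.89844×10¹² − 4.76256×10⁹ = 3.89368×10¹² K⁴, so P_net = 2.53×10⁴ W.

Net loss ≈ 2.53×10⁴ W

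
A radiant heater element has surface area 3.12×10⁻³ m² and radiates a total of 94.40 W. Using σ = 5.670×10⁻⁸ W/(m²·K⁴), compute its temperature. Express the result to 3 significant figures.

T ≈ 855 K

Area A = 3.12×10⁻³ m².
P = σAT⁴ ⇒ T = (P/(σA))^(1/4) = (94.40/(5.670×10⁻⁸×3.12×10⁻³))^(1/4) = 855 K.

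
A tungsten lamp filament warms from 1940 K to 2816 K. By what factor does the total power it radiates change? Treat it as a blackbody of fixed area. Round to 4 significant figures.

P₂/P₁ ≈ 4.439

P ∝ T⁴, so P₂/P₁ = (T₂/T₁)⁴ = (2816/1940)⁴ = (1.45155)⁴ = 4.439.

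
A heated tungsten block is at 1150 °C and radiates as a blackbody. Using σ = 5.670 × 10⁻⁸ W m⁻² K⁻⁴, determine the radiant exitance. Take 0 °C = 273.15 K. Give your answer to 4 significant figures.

T = 1150 °C + 273.15 = 1423.15 K.
Stefan–Boltzmann: I = σT⁴ = 5.670×10⁻⁸ × (1423.15)⁴ = 2.326×10⁵ W/m².

I ≈ 2.326×10⁵ W/m²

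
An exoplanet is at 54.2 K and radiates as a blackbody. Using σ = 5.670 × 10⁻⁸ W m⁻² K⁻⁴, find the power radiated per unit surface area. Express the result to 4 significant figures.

Stefan–Boltzmann: I = σT⁴ = 5.670×10⁻⁸ × (54.2)⁴ = 0.4893 W/m².

I ≈ 0.4893 W/m²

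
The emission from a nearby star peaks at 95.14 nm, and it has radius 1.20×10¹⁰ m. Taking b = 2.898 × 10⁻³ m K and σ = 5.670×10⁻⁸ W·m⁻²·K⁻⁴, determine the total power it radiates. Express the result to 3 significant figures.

Wien's law: T = b/λ_max = 2.898×10⁻³/9.514×10⁻⁸ = 30460.4 K.
Surface area A = 4πR² = 4π(1.20×10¹⁰ m)² = 1.80956×10²¹ m².
Then P = σAT⁴ = 5.670×10⁻⁸×1.80956×10²¹×(30460.4)⁴ = 8.83×10³¹ W.

P ≈ 8.83×10³¹ W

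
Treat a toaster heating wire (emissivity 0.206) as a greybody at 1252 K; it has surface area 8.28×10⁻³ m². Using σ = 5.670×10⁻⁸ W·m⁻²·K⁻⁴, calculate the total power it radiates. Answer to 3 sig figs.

P ≈ 238 W

Area A = 8.28×10⁻³ m².
P = εσAT⁴ = 0.206 × 5.670×10⁻⁸ × 8.28×10⁻³ × (1252)⁴ = 238 W.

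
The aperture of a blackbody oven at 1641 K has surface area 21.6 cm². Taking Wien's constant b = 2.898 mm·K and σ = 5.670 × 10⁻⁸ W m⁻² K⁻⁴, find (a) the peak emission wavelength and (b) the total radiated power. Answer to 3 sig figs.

(a) λ_max = b/T = 2.898×10⁻³/1641 = 1.766×10⁻⁶ m = 1.77×10³ nm.
Area A = 21.6 cm² = 2.16×10⁻³ m².
(b) P = σAT⁴ = 5.670×10⁻⁸×2.16×10⁻³×(1641)⁴ = 888 W.

λ_max ≈ 1.77×10³ nm; P ≈ 888 W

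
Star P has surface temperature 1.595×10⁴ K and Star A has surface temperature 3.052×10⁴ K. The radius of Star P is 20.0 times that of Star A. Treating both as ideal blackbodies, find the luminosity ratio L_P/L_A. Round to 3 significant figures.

L ∝ R²T⁴, so L_P/L_A = (R_P/R_A)²(T_P/T_A)⁴ = (20.0)² × (1.595×10⁴/3.052×10⁴)⁴ = 400 × 0.0745941 = 29.8.

L_P/L_A ≈ 29.8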